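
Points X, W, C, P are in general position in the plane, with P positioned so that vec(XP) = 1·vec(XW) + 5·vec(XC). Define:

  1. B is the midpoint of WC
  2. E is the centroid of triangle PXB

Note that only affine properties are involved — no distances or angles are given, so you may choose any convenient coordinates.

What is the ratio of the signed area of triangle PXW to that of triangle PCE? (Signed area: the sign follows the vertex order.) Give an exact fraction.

[PXW]:[PCE] = 30/7

Choose coordinates X = (0, 0), W = (1, 0), C = (0, 1), P = (1, 5).
1. B is the midpoint of WC ⇒ B = (1/2, 1/2)
2. E is the centroid of triangle PXB ⇒ E = (1/2, 11/6)
2·[PXW] = 5, 2·[PCE] = 7/6
[PXW]:[PCE] = 5:7/6 = 30/7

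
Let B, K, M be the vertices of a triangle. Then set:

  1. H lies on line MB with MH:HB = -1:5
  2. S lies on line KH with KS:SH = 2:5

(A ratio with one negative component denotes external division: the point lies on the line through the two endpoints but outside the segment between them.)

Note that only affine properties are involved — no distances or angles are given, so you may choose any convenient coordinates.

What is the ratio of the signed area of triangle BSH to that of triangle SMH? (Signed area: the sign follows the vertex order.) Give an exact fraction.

Assign B = (0, 0), K = (1, 0), M = (0, 1) — the answer is frame-independent, so this choice is without loss of generality.
1. H lies on line MB with MH:HB = -1:5 ⇒ H = (0, 5/4)
2. S lies on line KH with KS:SH = 2:5 ⇒ S = (5/7, 5/14)
2·[BSH] = 25/28, 2·[SMH] = -5/28
[BSH]:[SMH] = 25/28:-5/28 = -5

[BSH]:[SMH] = -5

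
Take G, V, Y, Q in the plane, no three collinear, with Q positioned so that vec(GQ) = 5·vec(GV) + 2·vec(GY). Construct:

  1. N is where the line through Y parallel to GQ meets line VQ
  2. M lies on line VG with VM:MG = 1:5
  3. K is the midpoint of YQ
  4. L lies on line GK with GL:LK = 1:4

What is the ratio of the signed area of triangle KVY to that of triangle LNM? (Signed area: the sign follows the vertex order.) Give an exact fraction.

Assign G = (0, 0), V = (1, 0), Y = (0, 1), Q = (5, 2) — the answer is frame-independent, so this choice is without loss of generality.
1. N is where the line through Y parallel to GQ meets line VQ ⇒ N = (15, 7)
2. M lies on line VG with VM:MG = 1:5 ⇒ M = (5/6, 0)
3. K is the midpoint of YQ ⇒ K = (5/2, 3/2)
4. L lies on line GK with GL:LK = 1:4 ⇒ L = (1/2, 3/10)
2·[KVY] = -3, 2·[LNM] = -79/12
[KVY]:[LNM] = -3:-79/12 = 36/79

[KVY]:[LNM] = 36/79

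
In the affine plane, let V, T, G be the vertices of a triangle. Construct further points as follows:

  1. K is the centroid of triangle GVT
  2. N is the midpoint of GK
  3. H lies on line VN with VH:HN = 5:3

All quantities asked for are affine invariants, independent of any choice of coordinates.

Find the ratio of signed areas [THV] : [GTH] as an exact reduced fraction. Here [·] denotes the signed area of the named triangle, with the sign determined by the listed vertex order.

Set V = (0, 0), T = (1, 0), G = (0, 1); any affine frame gives the same invariant.
1. K is the centroid of triangle GVT ⇒ K = (1/3, 1/3)
2. N is the midpoint of GK ⇒ N = (1/6, 2/3)
3. H lies on line VN with VH:HN = 5:3 ⇒ H = (5/48, 5/12)
2·[THV] = 5/12, 2·[GTH] = -23/48
[THV]:[GTH] = 5/12:-23/48 = -20/23

[THV]:[GTH] = -20/23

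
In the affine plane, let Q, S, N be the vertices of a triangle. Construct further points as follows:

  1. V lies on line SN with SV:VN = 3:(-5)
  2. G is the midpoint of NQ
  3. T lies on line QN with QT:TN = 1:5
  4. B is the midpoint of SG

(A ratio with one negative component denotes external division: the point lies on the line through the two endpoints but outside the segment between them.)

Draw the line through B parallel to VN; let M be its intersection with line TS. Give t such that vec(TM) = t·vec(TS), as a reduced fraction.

Assign Q = (0, 0), S = (1, 0), N = (0, 1) — the answer is frame-independent, so this choice is without loss of generality.
1. V lies on line SN with SV:VN = 3:(-5) ⇒ V = (5/2, -3/2)
2. G is the midpoint of NQ ⇒ G = (0, 1/2)
3. T lies on line QN with QT:TN = 1:5 ⇒ T = (0, 1/6)
4. B is the midpoint of SG ⇒ B = (1/2, 1/4)
through B parallel to VN: direction (-5/2, 5/2); meets TS at M = (7/10, 1/20)
M = T + t·(S−T) with t = 7/10

t = 7/10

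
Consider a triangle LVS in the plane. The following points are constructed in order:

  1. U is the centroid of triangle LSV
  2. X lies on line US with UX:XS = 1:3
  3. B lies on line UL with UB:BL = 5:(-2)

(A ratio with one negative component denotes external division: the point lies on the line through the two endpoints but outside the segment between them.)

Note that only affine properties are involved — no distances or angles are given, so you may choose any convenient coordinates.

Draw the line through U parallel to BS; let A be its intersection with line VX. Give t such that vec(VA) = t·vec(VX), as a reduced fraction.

t = 32/37

Choose coordinates L = (0, 0), V = (1, 0), S = (0, 1).
1. U is the centroid of triangle LSV ⇒ U = (1/3, 1/3)
2. X lies on line US with UX:XS = 1:3 ⇒ X = (1/4, 1/2)
3. B lies on line UL with UB:BL = 5:(-2) ⇒ B = (-2/9, -2/9)
through U parallel to BS: direction (2/9, 11/9); meets VX at A = (13/37, 16/37)
A = V + t·(X−V) with t = 32/37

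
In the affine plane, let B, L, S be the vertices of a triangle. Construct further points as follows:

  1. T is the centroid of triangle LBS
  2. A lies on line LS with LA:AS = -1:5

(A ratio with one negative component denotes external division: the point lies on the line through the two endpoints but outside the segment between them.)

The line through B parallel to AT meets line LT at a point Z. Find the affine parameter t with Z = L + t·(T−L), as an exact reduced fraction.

t = 7

Choose coordinates B = (0, 0), L = (1, 0), S = (0, 1).
1. T is the centroid of triangle LBS ⇒ T = (1/3, 1/3)
2. A lies on line LS with LA:AS = -1:5 ⇒ A = (5/4, -1/4)
through B parallel to AT: direction (-11/12, 7/12); meets LT at Z = (-11/3, 7/3)
Z = L + t·(T−L) with t = 7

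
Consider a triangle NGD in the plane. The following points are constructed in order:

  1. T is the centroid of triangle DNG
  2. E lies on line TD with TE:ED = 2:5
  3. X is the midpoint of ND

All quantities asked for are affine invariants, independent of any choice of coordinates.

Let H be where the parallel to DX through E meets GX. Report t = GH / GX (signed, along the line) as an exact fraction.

Assign N = (0, 0), G = (1, 0), D = (0, 1) — the answer is frame-independent, so this choice is without loss of generality.
1. T is the centroid of triangle DNG ⇒ T = (1/3, 1/3)
2. E lies on line TD with TE:ED = 2:5 ⇒ E = (5/21, 11/21)
3. X is the midpoint of ND ⇒ X = (0, 1/2)
through E parallel to DX: direction (0, -1/2); meets GX at H = (5/21, 8/21)
H = G + t·(X−G) with t = 16/21

t = 16/21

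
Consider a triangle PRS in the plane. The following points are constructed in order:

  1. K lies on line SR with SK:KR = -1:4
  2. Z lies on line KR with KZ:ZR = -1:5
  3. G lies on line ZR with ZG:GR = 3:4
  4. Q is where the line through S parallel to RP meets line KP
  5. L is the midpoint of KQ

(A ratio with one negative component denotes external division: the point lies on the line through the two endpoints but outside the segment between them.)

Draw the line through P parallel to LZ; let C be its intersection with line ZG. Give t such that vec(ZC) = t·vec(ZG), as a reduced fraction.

Set P = (0, 0), R = (1, 0), S = (0, 1); any affine frame gives the same invariant.
1. K lies on line SR with SK:KR = -1:4 ⇒ K = (-1/3, 4/3)
2. Z lies on line KR with KZ:ZR = -1:5 ⇒ Z = (-2/3, 5/3)
3. G lies on line ZR with ZG:GR = 3:4 ⇒ G = (1/21, 20/21)
4. Q is where the line through S parallel to RP meets line KP ⇒ Q = (-1/4, 1)
5. L is the midpoint of KQ ⇒ L = (-7/24, 7/6)
through P parallel to LZ: direction (-3/8, 1/2); meets ZG at C = (-3, 4)
C = Z + t·(G−Z) with t = -49/15

t = -49/15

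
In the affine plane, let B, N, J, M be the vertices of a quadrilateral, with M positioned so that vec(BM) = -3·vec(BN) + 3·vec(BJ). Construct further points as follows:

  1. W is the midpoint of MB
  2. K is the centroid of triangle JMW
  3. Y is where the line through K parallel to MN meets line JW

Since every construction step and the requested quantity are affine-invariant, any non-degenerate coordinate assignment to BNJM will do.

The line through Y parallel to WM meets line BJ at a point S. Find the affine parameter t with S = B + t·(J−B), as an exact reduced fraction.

Set B = (0, 0), N = (1, 0), J = (0, 1), M = (-3, 3); any affine frame gives the same invariant.
1. W is the midpoint of MB ⇒ W = (-3/2, 3/2)
2. K is the centroid of triangle JMW ⇒ K = (-3/2, 11/6)
3. Y is where the line through K parallel to MN meets line JW ⇒ Y = (-7/10, 37/30)
through Y parallel to WM: direction (-3/2, 3/2); meets BJ at S = (0, 8/15)
S = B + t·(J−B) with t = 8/15

t = 8/15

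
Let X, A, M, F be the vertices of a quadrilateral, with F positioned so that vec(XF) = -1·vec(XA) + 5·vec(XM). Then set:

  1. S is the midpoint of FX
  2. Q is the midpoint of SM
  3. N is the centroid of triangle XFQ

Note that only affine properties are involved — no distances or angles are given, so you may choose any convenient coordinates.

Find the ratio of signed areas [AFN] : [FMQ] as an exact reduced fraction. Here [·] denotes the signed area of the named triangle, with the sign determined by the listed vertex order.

[AFN]:[FMQ] = -31/3

Set X = (0, 0), A = (1, 0), M = (0, 1), F = (-1, 5); any affine frame gives the same invariant.
1. S is the midpoint of FX ⇒ S = (-1/2, 5/2)
2. Q is the midpoint of SM ⇒ Q = (-1/4, 7/4)
3. N is the centroid of triangle XFQ ⇒ N = (-5/12, 9/4)
2·[AFN] = 31/12, 2·[FMQ] = -1/4
[AFN]:[FMQ] = 31/12:-1/4 = -31/3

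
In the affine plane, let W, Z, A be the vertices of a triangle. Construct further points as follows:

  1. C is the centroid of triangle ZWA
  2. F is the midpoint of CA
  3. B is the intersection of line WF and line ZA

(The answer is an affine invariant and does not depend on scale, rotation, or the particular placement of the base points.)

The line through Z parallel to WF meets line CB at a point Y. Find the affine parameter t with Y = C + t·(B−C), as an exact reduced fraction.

t = -3

Choose coordinates W = (0, 0), Z = (1, 0), A = (0, 1).
1. C is the centroid of triangle ZWA ⇒ C = (1/3, 1/3)
2. F is the midpoint of CA ⇒ F = (1/6, 2/3)
3. B is the intersection of line WF and line ZA ⇒ B = (1/5, 4/5)
through Z parallel to WF: direction (1/6, 2/3); meets CB at Y = (11/15, -16/15)
Y = C + t·(B−C) with t = -3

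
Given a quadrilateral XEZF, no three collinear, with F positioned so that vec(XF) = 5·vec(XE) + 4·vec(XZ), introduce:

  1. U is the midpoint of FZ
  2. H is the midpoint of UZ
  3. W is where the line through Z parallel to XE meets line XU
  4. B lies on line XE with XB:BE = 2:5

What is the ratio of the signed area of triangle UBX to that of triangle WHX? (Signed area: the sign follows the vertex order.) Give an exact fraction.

Set X = (0, 0), E = (1, 0), Z = (0, 1), F = (5, 4); any affine frame gives the same invariant.
1. U is the midpoint of FZ ⇒ U = (5/2, 5/2)
2. H is the midpoint of UZ ⇒ H = (5/4, 7/4)
3. W is where the line through Z parallel to XE meets line XU ⇒ W = (1, 1)
4. B lies on line XE with XB:BE = 2:5 ⇒ B = (2/7, 0)
2·[UBX] = -5/7, 2·[WHX] = 1/2
[UBX]:[WHX] = -5/7:1/2 = -10/7

[UBX]:[WHX] = -10/7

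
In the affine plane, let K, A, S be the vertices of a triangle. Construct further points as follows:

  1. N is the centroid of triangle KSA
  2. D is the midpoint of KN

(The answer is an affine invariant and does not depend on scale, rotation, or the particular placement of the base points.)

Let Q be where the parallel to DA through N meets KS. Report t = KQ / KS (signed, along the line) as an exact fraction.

Assign K = (0, 0), A = (1, 0), S = (0, 1) — the answer is frame-independent, so this choice is without loss of generality.
1. N is the centroid of triangle KSA ⇒ N = (1/3, 1/3)
2. D is the midpoint of KN ⇒ D = (1/6, 1/6)
through N parallel to DA: direction (5/6, -1/6); meets KS at Q = (0, 2/5)
Q = K + t·(S−K) with t = 2/5

t = 2/5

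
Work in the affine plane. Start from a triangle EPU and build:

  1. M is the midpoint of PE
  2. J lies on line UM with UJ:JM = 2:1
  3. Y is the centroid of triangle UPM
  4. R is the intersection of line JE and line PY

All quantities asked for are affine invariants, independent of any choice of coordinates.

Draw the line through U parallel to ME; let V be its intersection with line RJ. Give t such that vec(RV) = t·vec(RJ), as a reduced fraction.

t = -9

Assign E = (0, 0), P = (1, 0), U = (0, 1) — the answer is frame-independent, so this choice is without loss of generality.
1. M is the midpoint of PE ⇒ M = (1/2, 0)
2. J lies on line UM with UJ:JM = 2:1 ⇒ J = (1/3, 1/3)
3. Y is the centroid of triangle UPM ⇒ Y = (1/2, 1/3)
4. R is the intersection of line JE and line PY ⇒ R = (2/5, 2/5)
through U parallel to ME: direction (-1/2, 0); meets RJ at V = (1, 1)
V = R + t·(J−R) with t = -9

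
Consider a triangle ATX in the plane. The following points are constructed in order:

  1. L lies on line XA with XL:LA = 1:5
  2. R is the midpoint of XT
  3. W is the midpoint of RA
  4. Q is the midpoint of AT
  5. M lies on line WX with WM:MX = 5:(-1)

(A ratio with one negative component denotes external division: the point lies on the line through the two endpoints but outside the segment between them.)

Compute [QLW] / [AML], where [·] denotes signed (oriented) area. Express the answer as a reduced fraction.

Set A = (0, 0), T = (1, 0), X = (0, 1); any affine frame gives the same invariant.
1. L lies on line XA with XL:LA = 1:5 ⇒ L = (0, 5/6)
2. R is the midpoint of XT ⇒ R = (1/2, 1/2)
3. W is the midpoint of RA ⇒ W = (1/4, 1/4)
4. Q is the midpoint of AT ⇒ Q = (1/2, 0)
5. M lies on line WX with WM:MX = 5:(-1) ⇒ M = (-1/16, 19/16)
2·[QLW] = 1/12, 2·[AML] = -5/96
[QLW]:[AML] = 1/12:-5/96 = -8/5

[QLW]:[AML] = -8/5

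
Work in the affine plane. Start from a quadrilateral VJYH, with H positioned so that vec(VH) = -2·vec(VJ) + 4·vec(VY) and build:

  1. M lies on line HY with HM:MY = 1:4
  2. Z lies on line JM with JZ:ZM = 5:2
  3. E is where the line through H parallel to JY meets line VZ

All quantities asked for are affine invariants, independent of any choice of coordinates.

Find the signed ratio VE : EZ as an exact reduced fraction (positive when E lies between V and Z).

Set V = (0, 0), J = (1, 0), Y = (0, 1), H = (-2, 4); any affine frame gives the same invariant.
1. M lies on line HY with HM:MY = 1:4 ⇒ M = (-8/5, 17/5)
2. Z lies on line JM with JZ:ZM = 5:2 ⇒ Z = (-6/7, 17/7)
3. E is where the line through H parallel to JY meets line VZ ⇒ E = (-12/11, 34/11)
E = V + t·(Z−V) with t = 14/11, so VE:EZ = t:(1−t) = 14/11:-3/11

VE:EZ = -14/3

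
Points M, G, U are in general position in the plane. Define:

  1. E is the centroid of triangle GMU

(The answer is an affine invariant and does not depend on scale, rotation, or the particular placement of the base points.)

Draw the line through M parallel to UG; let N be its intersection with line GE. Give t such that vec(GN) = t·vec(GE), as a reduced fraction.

t = 3

Work in coordinates with M = (0, 0), G = (1, 0), U = (0, 1).
1. E is the centroid of triangle GMU ⇒ E = (1/3, 1/3)
through M parallel to UG: direction (1, -1); meets GE at N = (-1, 1)
N = G + t·(E−G) with t = 3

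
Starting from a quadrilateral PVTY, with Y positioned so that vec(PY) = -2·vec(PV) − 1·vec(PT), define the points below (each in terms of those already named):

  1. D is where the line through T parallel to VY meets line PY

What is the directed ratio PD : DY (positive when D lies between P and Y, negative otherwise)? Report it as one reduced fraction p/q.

PD:DY = -3/4

Choose coordinates P = (0, 0), V = (1, 0), T = (0, 1), Y = (-2, -1).
1. D is where the line through T parallel to VY meets line PY ⇒ D = (6, 3)
D = P + t·(Y−P) with t = -3, so PD:DY = t:(1−t) = -3:4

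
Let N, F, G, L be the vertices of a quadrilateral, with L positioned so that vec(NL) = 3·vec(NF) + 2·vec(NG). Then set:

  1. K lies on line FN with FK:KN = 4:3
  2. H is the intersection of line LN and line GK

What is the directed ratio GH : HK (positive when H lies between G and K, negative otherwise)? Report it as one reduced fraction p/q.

Assign N = (0, 0), F = (1, 0), G = (0, 1), L = (3, 2) — the answer is frame-independent, so this choice is without loss of generality.
1. K lies on line FN with FK:KN = 4:3 ⇒ K = (3/7, 0)
2. H is the intersection of line LN and line GK ⇒ H = (1/3, 2/9)
H = G + t·(K−G) with t = 7/9, so GH:HK = t:(1−t) = 7/9:2/9

GH:HK = 7/2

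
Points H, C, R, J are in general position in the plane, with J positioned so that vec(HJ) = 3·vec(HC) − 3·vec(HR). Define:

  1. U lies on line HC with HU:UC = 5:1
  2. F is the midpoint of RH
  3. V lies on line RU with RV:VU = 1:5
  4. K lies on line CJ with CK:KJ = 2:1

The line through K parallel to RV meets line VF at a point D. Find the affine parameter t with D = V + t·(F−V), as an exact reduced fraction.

t = 2/5

Assign H = (0, 0), C = (1, 0), R = (0, 1), J = (3, -3) — the answer is frame-independent, so this choice is without loss of generality.
1. U lies on line HC with HU:UC = 5:1 ⇒ U = (5/6, 0)
2. F is the midpoint of RH ⇒ F = (0, 1/2)
3. V lies on line RU with RV:VU = 1:5 ⇒ V = (5/36, 5/6)
4. K lies on line CJ with CK:KJ = 2:1 ⇒ K = (7/3, -2)
through K parallel to RV: direction (5/36, -1/6); meets VF at D = (1/12, 7/10)
D = V + t·(F−V) with t = 2/5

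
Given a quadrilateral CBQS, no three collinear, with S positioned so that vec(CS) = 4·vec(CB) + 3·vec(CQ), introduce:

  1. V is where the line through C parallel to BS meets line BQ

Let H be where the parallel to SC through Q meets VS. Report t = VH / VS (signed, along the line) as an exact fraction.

Choose coordinates C = (0, 0), B = (1, 0), Q = (0, 1), S = (4, 3).
1. V is where the line through C parallel to BS meets line BQ ⇒ V = (1/2, 1/2)
through Q parallel to SC: direction (-4, -3); meets VS at H = (-24, -17)
H = V + t·(S−V) with t = -7

t = -7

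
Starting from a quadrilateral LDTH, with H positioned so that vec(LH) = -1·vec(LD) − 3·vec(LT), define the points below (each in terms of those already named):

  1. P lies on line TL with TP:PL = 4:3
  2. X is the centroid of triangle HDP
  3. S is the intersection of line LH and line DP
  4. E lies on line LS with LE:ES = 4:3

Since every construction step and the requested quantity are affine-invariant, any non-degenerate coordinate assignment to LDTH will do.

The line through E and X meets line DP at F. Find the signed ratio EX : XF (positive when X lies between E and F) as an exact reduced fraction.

EX:XF = -6/7

Work in coordinates with L = (0, 0), D = (1, 0), T = (0, 1), H = (-1, -3).
1. P lies on line TL with TP:PL = 4:3 ⇒ P = (0, 3/7)
2. X is the centroid of triangle HDP ⇒ X = (0, -6/7)
3. S is the intersection of line LH and line DP ⇒ S = (1/8, 3/8)
4. E lies on line LS with LE:ES = 4:3 ⇒ E = (1/14, 3/14)
line EX meets DP at F = (1/12, 11/28)
X = E + t·(F−E) with t = -6, so EX:XF = -6:7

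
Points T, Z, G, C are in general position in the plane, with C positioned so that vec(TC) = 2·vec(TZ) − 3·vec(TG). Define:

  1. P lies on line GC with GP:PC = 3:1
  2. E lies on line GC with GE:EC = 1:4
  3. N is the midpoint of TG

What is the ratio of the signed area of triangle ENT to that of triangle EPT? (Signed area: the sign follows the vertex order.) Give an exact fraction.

Assign T = (0, 0), Z = (1, 0), G = (0, 1), C = (2, -3) — the answer is frame-independent, so this choice is without loss of generality.
1. P lies on line GC with GP:PC = 3:1 ⇒ P = (3/2, -2)
2. E lies on line GC with GE:EC = 1:4 ⇒ E = (2/5, 1/5)
3. N is the midpoint of TG ⇒ N = (0, 1/2)
2·[ENT] = 1/5, 2·[EPT] = -11/10
[ENT]:[EPT] = 1/5:-11/10 = -2/11

[ENT]:[EPT] = -2/11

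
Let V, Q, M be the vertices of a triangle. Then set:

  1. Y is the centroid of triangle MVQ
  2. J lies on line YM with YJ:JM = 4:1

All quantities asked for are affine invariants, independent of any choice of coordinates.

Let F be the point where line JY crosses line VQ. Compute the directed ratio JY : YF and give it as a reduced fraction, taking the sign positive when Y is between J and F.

Choose coordinates V = (0, 0), Q = (1, 0), M = (0, 1).
1. Y is the centroid of triangle MVQ ⇒ Y = (1/3, 1/3)
2. J lies on line YM with YJ:JM = 4:1 ⇒ J = (1/15, 13/15)
line JY meets VQ at F = (1/2, 0)
Y = J + t·(F−J) with t = 8/13, so JY:YF = 8/13:5/13

JY:YF = 8/5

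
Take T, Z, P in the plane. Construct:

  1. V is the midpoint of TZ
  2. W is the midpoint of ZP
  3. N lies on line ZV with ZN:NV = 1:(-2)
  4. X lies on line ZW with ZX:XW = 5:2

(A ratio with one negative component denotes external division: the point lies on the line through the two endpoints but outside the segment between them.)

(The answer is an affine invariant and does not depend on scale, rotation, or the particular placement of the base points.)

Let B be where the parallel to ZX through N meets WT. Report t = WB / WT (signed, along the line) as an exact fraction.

Work in coordinates with T = (0, 0), Z = (1, 0), P = (0, 1).
1. V is the midpoint of TZ ⇒ V = (1/2, 0)
2. W is the midpoint of ZP ⇒ W = (1/2, 1/2)
3. N lies on line ZV with ZN:NV = 1:(-2) ⇒ N = (3/2, 0)
4. X lies on line ZW with ZX:XW = 5:2 ⇒ X = (9/14, 5/14)
through N parallel to ZX: direction (-5/14, 5/14); meets WT at B = (3/4, 3/4)
B = W + t·(T−W) with t = -1/2

t = -1/2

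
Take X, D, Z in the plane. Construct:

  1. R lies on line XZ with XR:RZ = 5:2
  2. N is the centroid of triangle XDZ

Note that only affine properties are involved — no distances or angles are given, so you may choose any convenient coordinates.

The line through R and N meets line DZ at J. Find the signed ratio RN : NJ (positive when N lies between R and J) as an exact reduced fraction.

RN:NJ = -1/7

Choose coordinates X = (0, 0), D = (1, 0), Z = (0, 1).
1. R lies on line XZ with XR:RZ = 5:2 ⇒ R = (0, 5/7)
2. N is the centroid of triangle XDZ ⇒ N = (1/3, 1/3)
line RN meets DZ at J = (-2, 3)
N = R + t·(J−R) with t = -1/6, so RN:NJ = -1/6:7/6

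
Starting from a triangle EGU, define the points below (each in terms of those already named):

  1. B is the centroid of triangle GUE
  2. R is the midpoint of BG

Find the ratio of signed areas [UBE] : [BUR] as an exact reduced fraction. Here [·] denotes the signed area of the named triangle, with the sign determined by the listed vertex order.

[UBE]:[BUR] = 2

Work in coordinates with E = (0, 0), G = (1, 0), U = (0, 1).
1. B is the centroid of triangle GUE ⇒ B = (1/3, 1/3)
2. R is the midpoint of BG ⇒ R = (2/3, 1/6)
2·[UBE] = -1/3, 2·[BUR] = -1/6
[UBE]:[BUR] = -1/3:-1/6 = 2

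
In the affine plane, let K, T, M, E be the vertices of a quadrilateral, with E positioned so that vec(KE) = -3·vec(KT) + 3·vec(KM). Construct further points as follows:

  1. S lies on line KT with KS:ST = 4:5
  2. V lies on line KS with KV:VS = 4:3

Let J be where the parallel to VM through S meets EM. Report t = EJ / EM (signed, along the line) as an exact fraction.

Choose coordinates K = (0, 0), T = (1, 0), M = (0, 1), E = (-3, 3).
1. S lies on line KT with KS:ST = 4:5 ⇒ S = (4/9, 0)
2. V lies on line KS with KV:VS = 4:3 ⇒ V = (16/63, 0)
through S parallel to VM: direction (-16/63, 1); meets EM at J = (36/157, 133/157)
J = E + t·(M−E) with t = 169/157

t = 169/157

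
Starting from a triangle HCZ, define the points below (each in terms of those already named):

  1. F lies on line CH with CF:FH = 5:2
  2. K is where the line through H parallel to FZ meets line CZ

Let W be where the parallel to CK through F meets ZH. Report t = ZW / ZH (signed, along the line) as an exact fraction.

Assign H = (0, 0), C = (1, 0), Z = (0, 1) — the answer is frame-independent, so this choice is without loss of generality.
1. F lies on line CH with CF:FH = 5:2 ⇒ F = (2/7, 0)
2. K is where the line through H parallel to FZ meets line CZ ⇒ K = (-2/5, 7/5)
through F parallel to CK: direction (-7/5, 7/5); meets ZH at W = (0, 2/7)
W = Z + t·(H−Z) with t = 5/7

t = 5/7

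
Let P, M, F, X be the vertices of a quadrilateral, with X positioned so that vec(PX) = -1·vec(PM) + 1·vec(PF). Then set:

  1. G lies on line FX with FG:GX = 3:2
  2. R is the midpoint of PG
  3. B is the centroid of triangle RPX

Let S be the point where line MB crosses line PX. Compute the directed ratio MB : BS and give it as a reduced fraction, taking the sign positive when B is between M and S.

Assign P = (0, 0), M = (1, 0), F = (0, 1), X = (-1, 1) — the answer is frame-independent, so this choice is without loss of generality.
1. G lies on line FX with FG:GX = 3:2 ⇒ G = (-3/5, 1)
2. R is the midpoint of PG ⇒ R = (-3/10, 1/2)
3. B is the centroid of triangle RPX ⇒ B = (-13/30, 1/2)
line MB meets PX at S = (-15/28, 15/28)
B = M + t·(S−M) with t = 14/15, so MB:BS = 14/15:1/15

MB:BS = 14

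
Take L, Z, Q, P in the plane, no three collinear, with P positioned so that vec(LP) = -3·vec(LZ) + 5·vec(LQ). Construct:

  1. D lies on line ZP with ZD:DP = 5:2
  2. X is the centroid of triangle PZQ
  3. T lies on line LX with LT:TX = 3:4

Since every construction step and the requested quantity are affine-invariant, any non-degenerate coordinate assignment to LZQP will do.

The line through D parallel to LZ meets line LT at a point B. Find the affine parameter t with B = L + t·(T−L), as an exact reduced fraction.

Choose coordinates L = (0, 0), Z = (1, 0), Q = (0, 1), P = (-3, 5).
1. D lies on line ZP with ZD:DP = 5:2 ⇒ D = (-13/7, 25/7)
2. X is the centroid of triangle PZQ ⇒ X = (-2/3, 2)
3. T lies on line LX with LT:TX = 3:4 ⇒ T = (-2/7, 6/7)
through D parallel to LZ: direction (1, 0); meets LT at B = (-25/21, 25/7)
B = L + t·(T−L) with t = 25/6

t = 25/6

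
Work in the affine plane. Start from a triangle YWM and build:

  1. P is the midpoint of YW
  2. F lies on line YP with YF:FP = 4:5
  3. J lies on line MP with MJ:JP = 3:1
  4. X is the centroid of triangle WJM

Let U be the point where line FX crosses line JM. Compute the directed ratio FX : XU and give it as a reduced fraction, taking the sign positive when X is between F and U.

Set Y = (0, 0), W = (1, 0), M = (0, 1); any affine frame gives the same invariant.
1. P is the midpoint of YW ⇒ P = (1/2, 0)
2. F lies on line YP with YF:FP = 4:5 ⇒ F = (2/9, 0)
3. J lies on line MP with MJ:JP = 3:1 ⇒ J = (3/8, 1/4)
4. X is the centroid of triangle WJM ⇒ X = (11/24, 5/12)
line FX meets JM at U = (71/192, 25/96)
X = F + t·(U−F) with t = 8/5, so FX:XU = 8/5:-3/5

FX:XU = -8/3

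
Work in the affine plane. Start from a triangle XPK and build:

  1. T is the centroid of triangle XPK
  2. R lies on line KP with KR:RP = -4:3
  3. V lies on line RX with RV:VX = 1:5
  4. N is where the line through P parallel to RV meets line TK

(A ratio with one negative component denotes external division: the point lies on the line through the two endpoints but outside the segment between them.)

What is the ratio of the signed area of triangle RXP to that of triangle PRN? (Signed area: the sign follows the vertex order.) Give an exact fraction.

Assign X = (0, 0), P = (1, 0), K = (0, 1) — the answer is frame-independent, so this choice is without loss of generality.
1. T is the centroid of triangle XPK ⇒ T = (1/3, 1/3)
2. R lies on line KP with KR:RP = -4:3 ⇒ R = (4, -3)
3. V lies on line RX with RV:VX = 1:5 ⇒ V = (10/3, -5/2)
4. N is where the line through P parallel to RV meets line TK ⇒ N = (1/5, 3/5)
2·[RXP] = -3, 2·[PRN] = -3/5
[RXP]:[PRN] = -3:-3/5 = 5

[RXP]:[PRN] = 5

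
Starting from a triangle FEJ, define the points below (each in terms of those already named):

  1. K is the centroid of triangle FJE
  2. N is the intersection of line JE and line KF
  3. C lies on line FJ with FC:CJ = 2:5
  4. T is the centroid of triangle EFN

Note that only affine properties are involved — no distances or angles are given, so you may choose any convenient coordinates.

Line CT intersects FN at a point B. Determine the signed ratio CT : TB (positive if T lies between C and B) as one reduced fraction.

Assign F = (0, 0), E = (1, 0), J = (0, 1) — the answer is frame-independent, so this choice is without loss of generality.
1. K is the centroid of triangle FJE ⇒ K = (1/3, 1/3)
2. N is the intersection of line JE and line KF ⇒ N = (1/2, 1/2)
3. C lies on line FJ with FC:CJ = 2:5 ⇒ C = (0, 2/7)
4. T is the centroid of triangle EFN ⇒ T = (1/2, 1/6)
line CT meets FN at B = (3/13, 3/13)
T = C + t·(B−C) with t = 13/6, so CT:TB = 13/6:-7/6

CT:TB = -13/7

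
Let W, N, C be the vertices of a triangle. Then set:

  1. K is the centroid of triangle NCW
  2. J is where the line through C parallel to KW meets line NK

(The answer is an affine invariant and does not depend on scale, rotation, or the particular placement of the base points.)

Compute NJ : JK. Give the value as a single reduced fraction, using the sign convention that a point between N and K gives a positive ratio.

NJ:JK = -2

Work in coordinates with W = (0, 0), N = (1, 0), C = (0, 1).
1. K is the centroid of triangle NCW ⇒ K = (1/3, 1/3)
2. J is where the line through C parallel to KW meets line NK ⇒ J = (-1/3, 2/3)
J = N + t·(K−N) with t = 2, so NJ:JK = t:(1−t) = 2:-1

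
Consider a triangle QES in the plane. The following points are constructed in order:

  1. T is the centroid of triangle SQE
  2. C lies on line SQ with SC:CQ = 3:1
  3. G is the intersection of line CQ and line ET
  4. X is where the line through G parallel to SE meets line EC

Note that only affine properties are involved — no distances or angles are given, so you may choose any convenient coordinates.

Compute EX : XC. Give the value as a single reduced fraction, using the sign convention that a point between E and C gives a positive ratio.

EX:XC = 2

Assign Q = (0, 0), E = (1, 0), S = (0, 1) — the answer is frame-independent, so this choice is without loss of generality.
1. T is the centroid of triangle SQE ⇒ T = (1/3, 1/3)
2. C lies on line SQ with SC:CQ = 3:1 ⇒ C = (0, 1/4)
3. G is the intersection of line CQ and line ET ⇒ G = (0, 1/2)
4. X is where the line through G parallel to SE meets line EC ⇒ X = (1/3, 1/6)
X = E + t·(C−E) with t = 2/3, so EX:XC = t:(1−t) = 2/3:1/3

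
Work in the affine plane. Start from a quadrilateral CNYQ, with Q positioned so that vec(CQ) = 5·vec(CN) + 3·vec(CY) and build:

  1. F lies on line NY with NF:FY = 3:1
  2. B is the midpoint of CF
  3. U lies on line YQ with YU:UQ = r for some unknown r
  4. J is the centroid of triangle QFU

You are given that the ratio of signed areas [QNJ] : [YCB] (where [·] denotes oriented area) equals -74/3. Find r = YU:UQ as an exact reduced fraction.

Choose coordinates C = (0, 0), N = (1, 0), Y = (0, 1), Q = (5, 3).
1. F lies on line NY with NF:FY = 3:1 ⇒ F = (1/4, 3/4)
2. B is the midpoint of CF ⇒ B = (1/8, 3/8)
3. With YU:UQ = r, write λ = r/(r+1) so U = Y + λ·(Q−Y); U is affine-linear in λ
4. J is the centroid of triangle QFU ⇒ J is an affine combination of earlier points and hence also affine-linear in λ
Every point depending on U is an affine combination of U and λ-independent points, so each such coordinate is linear in λ; the λ² term in each signed area is a multiple of (Q−Y)×(Q−Y) = 0, so 2·[QNJ] and 2·[YCB] are each linear in λ. Evaluating at λ=0 and λ=1:
  2·[QNJ] = 7/3·λ − 49/12,   2·[YCB] = 1/8
So [QNJ]:[YCB] = (7/3·λ − 49/12) / (1/8). Setting this equal to -74/3:
  7/3·λ − 49/12 = -74/3·(1/8)  ⇒  λ = 3/7
Then r = λ/(1−λ) = (3/7)/(4/7) = 3/4. Check: with r = 3/4, U = (15/7, 13/7) and [QNJ]:[YCB] = -74/3 as required.

r = 3/4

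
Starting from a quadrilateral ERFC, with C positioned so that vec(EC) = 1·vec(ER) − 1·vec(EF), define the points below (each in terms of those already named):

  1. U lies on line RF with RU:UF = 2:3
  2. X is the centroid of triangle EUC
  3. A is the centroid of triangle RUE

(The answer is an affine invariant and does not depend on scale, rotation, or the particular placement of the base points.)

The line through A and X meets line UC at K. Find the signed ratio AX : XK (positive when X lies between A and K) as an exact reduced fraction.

Work in coordinates with E = (0, 0), R = (1, 0), F = (0, 1), C = (1, -1).
1. U lies on line RF with RU:UF = 2:3 ⇒ U = (3/5, 2/5)
2. X is the centroid of triangle EUC ⇒ X = (8/15, -1/5)
3. A is the centroid of triangle RUE ⇒ A = (8/15, 2/15)
line AX meets UC at K = (8/15, 19/30)
X = A + t·(K−A) with t = -2/3, so AX:XK = -2/3:5/3

AX:XK = -2/5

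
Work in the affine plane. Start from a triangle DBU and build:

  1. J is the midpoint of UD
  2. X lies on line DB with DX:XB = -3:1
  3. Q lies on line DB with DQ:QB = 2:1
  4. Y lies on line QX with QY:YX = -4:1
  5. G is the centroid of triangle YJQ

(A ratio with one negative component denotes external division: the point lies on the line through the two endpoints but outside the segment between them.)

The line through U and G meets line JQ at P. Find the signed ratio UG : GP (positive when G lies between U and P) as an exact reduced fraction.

UG:GP = 4/5

Set D = (0, 0), B = (1, 0), U = (0, 1); any affine frame gives the same invariant.
1. J is the midpoint of UD ⇒ J = (0, 1/2)
2. X lies on line DB with DX:XB = -3:1 ⇒ X = (3/2, 0)
3. Q lies on line DB with DQ:QB = 2:1 ⇒ Q = (2/3, 0)
4. Y lies on line QX with QY:YX = -4:1 ⇒ Y = (16/9, 0)
5. G is the centroid of triangle YJQ ⇒ G = (22/27, 1/6)
line UG meets JQ at P = (11/6, -7/8)
G = U + t·(P−U) with t = 4/9, so UG:GP = 4/9:5/9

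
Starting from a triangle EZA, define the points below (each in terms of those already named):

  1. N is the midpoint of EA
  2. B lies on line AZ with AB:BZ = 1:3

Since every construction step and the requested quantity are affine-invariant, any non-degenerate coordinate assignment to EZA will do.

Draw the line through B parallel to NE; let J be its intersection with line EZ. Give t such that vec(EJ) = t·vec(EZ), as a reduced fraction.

t = 1/4

Choose coordinates E = (0, 0), Z = (1, 0), A = (0, 1).
1. N is the midpoint of EA ⇒ N = (0, 1/2)
2. B lies on line AZ with AB:BZ = 1:3 ⇒ B = (1/4, 3/4)
through B parallel to NE: direction (0, -1/2); meets EZ at J = (1/4, 0)
J = E + t·(Z−E) with t = 1/4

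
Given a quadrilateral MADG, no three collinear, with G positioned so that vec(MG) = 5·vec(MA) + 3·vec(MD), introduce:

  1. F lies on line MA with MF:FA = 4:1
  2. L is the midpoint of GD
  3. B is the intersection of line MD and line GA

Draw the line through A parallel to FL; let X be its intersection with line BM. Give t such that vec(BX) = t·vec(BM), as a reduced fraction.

Work in coordinates with M = (0, 0), A = (1, 0), D = (0, 1), G = (5, 3).
1. F lies on line MA with MF:FA = 4:1 ⇒ F = (4/5, 0)
2. L is the midpoint of GD ⇒ L = (5/2, 2)
3. B is the intersection of line MD and line GA ⇒ B = (0, -3/4)
through A parallel to FL: direction (17/10, 2); meets BM at X = (0, -20/17)
X = B + t·(M−B) with t = -29/51

t = -29/51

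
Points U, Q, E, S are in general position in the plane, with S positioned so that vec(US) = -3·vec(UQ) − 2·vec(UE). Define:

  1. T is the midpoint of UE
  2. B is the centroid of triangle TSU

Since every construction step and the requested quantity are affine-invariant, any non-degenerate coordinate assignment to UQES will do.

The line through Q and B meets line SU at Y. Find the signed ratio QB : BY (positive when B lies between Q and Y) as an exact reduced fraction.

Set U = (0, 0), Q = (1, 0), E = (0, 1), S = (-3, -2); any affine frame gives the same invariant.
1. T is the midpoint of UE ⇒ T = (0, 1/2)
2. B is the centroid of triangle TSU ⇒ B = (-1, -1/2)
line QB meets SU at Y = (-3/5, -2/5)
B = Q + t·(Y−Q) with t = 5/4, so QB:BY = 5/4:-1/4

QB:BY = -5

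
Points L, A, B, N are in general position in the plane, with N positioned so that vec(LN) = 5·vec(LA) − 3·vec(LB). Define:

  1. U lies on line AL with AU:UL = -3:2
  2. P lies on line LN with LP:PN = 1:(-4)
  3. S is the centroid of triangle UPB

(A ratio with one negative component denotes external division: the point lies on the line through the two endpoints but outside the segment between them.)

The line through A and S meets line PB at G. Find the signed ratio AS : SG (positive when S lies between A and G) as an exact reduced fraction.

Assign L = (0, 0), A = (1, 0), B = (0, 1), N = (5, -3) — the answer is frame-independent, so this choice is without loss of generality.
1. U lies on line AL with AU:UL = -3:2 ⇒ U = (-2, 0)
2. P lies on line LN with LP:PN = 1:(-4) ⇒ P = (-5/3, 1)
3. S is the centroid of triangle UPB ⇒ S = (-11/9, 2/3)
line AS meets PB at G = (-7/3, 1)
S = A + t·(G−A) with t = 2/3, so AS:SG = 2/3:1/3

AS:SG = 2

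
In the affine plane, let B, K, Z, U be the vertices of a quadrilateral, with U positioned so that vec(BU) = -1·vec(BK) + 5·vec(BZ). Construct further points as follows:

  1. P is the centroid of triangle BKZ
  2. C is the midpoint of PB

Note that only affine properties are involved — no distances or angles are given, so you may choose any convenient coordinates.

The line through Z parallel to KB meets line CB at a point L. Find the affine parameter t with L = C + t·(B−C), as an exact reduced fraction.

Assign B = (0, 0), K = (1, 0), Z = (0, 1), U = (-1, 5) — the answer is frame-independent, so this choice is without loss of generality.
1. P is the centroid of triangle BKZ ⇒ P = (1/3, 1/3)
2. C is the midpoint of PB ⇒ C = (1/6, 1/6)
through Z parallel to KB: direction (-1, 0); meets CB at L = (1, 1)
L = C + t·(B−C) with t = -5

t = -5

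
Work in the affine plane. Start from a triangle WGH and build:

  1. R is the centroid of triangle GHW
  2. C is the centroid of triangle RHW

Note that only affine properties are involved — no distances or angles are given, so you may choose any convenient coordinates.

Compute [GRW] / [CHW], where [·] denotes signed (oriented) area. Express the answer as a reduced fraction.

[GRW]:[CHW] = 3

Assign W = (0, 0), G = (1, 0), H = (0, 1) — the answer is frame-independent, so this choice is without loss of generality.
1. R is the centroid of triangle GHW ⇒ R = (1/3, 1/3)
2. C is the centroid of triangle RHW ⇒ C = (1/9, 4/9)
2·[GRW] = 1/3, 2·[CHW] = 1/9
[GRW]:[CHW] = 1/3:1/9 = 3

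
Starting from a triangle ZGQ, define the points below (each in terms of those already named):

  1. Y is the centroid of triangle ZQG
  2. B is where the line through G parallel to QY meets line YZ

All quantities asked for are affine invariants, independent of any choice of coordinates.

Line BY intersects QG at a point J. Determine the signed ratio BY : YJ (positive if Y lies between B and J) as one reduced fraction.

BY:YJ = -2

Choose coordinates Z = (0, 0), G = (1, 0), Q = (0, 1).
1. Y is the centroid of triangle ZQG ⇒ Y = (1/3, 1/3)
2. B is where the line through G parallel to QY meets line YZ ⇒ B = (2/3, 2/3)
line BY meets QG at J = (1/2, 1/2)
Y = B + t·(J−B) with t = 2, so BY:YJ = 2:-1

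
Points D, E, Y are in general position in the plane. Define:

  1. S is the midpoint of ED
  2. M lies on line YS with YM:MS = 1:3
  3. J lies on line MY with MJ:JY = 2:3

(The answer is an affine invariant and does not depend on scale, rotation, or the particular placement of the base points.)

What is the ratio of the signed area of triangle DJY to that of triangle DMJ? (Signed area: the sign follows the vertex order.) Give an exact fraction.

[DJY]:[DMJ] = 3/2

Assign D = (0, 0), E = (1, 0), Y = (0, 1) — the answer is frame-independent, so this choice is without loss of generality.
1. S is the midpoint of ED ⇒ S = (1/2, 0)
2. M lies on line YS with YM:MS = 1:3 ⇒ M = (1/8, 3/4)
3. J lies on line MY with MJ:JY = 2:3 ⇒ J = (3/40, 17/20)
2·[DJY] = 3/40, 2·[DMJ] = 1/20
[DJY]:[DMJ] = 3/40:1/20 = 3/2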